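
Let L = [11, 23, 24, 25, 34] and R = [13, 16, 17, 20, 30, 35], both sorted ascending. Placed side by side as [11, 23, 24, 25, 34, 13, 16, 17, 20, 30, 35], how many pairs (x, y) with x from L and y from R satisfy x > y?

Count, for every r in R, how many entries of L exceed r:
r = 13: 23, 24, 25, 34 → 4
r = 16: 23, 24, 25, 34 → 4
r = 17: 23, 24, 25, 34 → 4
r = 20: 23, 24, 25, 34 → 4
r = 30: 34 → 1
r = 35: none → 0
Cross-inversions: 4 + 4 + 4 + 4 + 1 + 0 = 17

17 split inversions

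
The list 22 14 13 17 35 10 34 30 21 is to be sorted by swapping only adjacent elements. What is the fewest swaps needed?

16

The minimum number of adjacent swaps to sort an array equals its inversion count, since every such swap removes exactly one inversion.
Count inversions — for each element, later elements that are smaller:
22: 14, 13, 17, 10, 21 → 5
14: 13, 10 → 2
13: 10 → 1
17: 10 → 1
35: 10, 34, 30, 21 → 4
10: none → 0
34: 30, 21 → 2
30: 21 → 1
21: none → 0
Total inversions: 5 + 2 + 1 + 1 + 4 + 0 + 2 + 1 + 0 = 16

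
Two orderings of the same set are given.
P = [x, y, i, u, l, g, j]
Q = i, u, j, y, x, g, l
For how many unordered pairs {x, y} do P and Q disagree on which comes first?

10

Assign each item its position (1..7) in the first ordering, then rewrite the second ordering as that position sequence:
positions: x→1, y→2, i→3, u→4, l→5, g→6, j→7
second ordering as positions: [3, 4, 7, 2, 1, 6, 5]
Discordant pairs = inversions in this position sequence.
3: 2, 1 → 2
4: 2, 1 → 2
7: 2, 1, 6, 5 → 4
2: 1 → 1
1: 0
6: 5 → 1
5: 0
Total: 2 + 2 + 4 + 1 + 0 + 1 + 0 = 10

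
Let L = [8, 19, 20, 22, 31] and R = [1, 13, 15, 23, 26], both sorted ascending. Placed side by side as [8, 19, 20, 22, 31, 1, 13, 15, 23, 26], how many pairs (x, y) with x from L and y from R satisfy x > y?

15

For each element r of the right run, count left-run elements greater than r:
r = 1: 8, 19, 20, 22, 31 → 5
r = 13: 19, 20, 22, 31 → 4
r = 15: 19, 20, 22, 31 → 4
r = 23: 31 → 1
r = 26: 31 → 1
Cross-inversions: 5 + 4 + 4 + 1 + 1 = 15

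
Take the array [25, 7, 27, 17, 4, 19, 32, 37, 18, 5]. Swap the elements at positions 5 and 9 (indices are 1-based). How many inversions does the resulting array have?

Positions 5 and 9 hold 4 and 18; after swapping, the array is [25, 7, 27, 17, 18, 19, 32, 37, 4, 5].
Count, for each position, how many later elements it exceeds:
25 → 7, 17, 18, 19, 4, 5 → 6
7 → 4, 5 → 2
27 → 17, 18, 19, 4, 5 → 5
17 → 4, 5 → 2
18 → 4, 5 → 2
19 → 4, 5 → 2
32 → 4, 5 → 2
37 → 4, 5 → 2
4 → none → 0
5 → none → 0
Sum: 6 + 2 + 5 + 2 + 2 + 2 + 2 + 2 + 0 + 0 = 23

23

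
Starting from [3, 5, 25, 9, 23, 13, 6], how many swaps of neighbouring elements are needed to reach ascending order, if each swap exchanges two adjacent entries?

Swaps: 8

The minimum number of adjacent swaps to sort an array equals its inversion count, since every such swap removes exactly one inversion.
Count inversions — for each element, later elements that are smaller:
3: none → 0
5: none → 0
25: 9, 23, 13, 6 → 4
9: 6 → 1
23: 13, 6 → 2
13: 6 → 1
6: none → 0
Total inversions: 0 + 0 + 4 + 1 + 2 + 1 + 0 = 8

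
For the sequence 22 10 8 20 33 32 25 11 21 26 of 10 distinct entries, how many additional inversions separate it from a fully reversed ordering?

27 inversions short

Maximum inversions for 10 distinct elements is C(10, 2) = 10·9/2 = 45.
Current inversions — for each element, count later smaller elements:
22: 5
10: 1
8: 0
20: 1
33: 5
32: 4
25: 2
11: 0
21: 0
26: 0
Current total: 5 + 1 + 0 + 1 + 5 + 4 + 2 + 0 + 0 + 0 = 18
Shortfall: 45 − 18 = 27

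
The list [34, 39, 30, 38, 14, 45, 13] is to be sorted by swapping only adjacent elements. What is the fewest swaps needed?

13

The minimum number of adjacent swaps to sort an array equals its inversion count, since every such swap removes exactly one inversion.
Count inversions — for each element, later elements that are smaller:
34: 30, 14, 13 → 3
39: 30, 38, 14, 13 → 4
30: 14, 13 → 2
38: 14, 13 → 2
14: 13 → 1
45: 13 → 1
13: none → 0
Total inversions: 3 + 4 + 2 + 2 + 1 + 1 + 0 = 13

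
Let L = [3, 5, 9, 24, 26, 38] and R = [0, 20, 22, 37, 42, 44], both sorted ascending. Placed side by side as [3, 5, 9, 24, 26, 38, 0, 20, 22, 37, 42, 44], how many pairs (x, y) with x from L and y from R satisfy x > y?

13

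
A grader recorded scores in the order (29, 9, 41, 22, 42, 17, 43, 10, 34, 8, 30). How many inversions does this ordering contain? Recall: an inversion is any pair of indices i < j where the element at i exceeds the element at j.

Element-by-element contributions:
29 → 9, 22, 17, 10, 8 → 5
9 → 8 → 1
41 → 22, 17, 10, 34, 8, 30 → 6
22 → 17, 10, 8 → 3
42 → 17, 10, 34, 8, 30 → 5
17 → 10, 8 → 2
43 → 10, 34, 8, 30 → 4
10 → 8 → 1
34 → 8, 30 → 2
8 → none → 0
30 → none → 0
Sum: 5 + 1 + 6 + 3 + 5 + 2 + 4 + 1 + 2 + 0 + 0 = 29

Inversions: 29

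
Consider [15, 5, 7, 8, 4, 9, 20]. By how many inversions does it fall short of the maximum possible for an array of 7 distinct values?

13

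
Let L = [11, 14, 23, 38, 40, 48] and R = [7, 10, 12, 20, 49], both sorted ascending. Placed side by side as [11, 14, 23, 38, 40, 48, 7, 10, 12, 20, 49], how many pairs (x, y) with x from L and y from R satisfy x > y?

For each element r of the right run, count left-run elements greater than r:
r = 7: 11, 14, 23, 38, 40, 48 → 6
r = 10: 11, 14, 23, 38, 40, 48 → 6
r = 12: 14, 23, 38, 40, 48 → 5
r = 20: 23, 38, 40, 48 → 4
r = 49: none → 0
Cross-inversions: 6 + 6 + 5 + 4 + 0 = 21

There are 21 split inversions.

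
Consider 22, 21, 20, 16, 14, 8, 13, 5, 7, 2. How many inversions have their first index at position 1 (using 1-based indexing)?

9

The element at index 1 is 22.
Elements after it: 21, 20, 16, 14, 8, 13, 5, 7, 2
Those smaller than 22: 21, 20, 16, 14, 8, 13, 5, 7, 2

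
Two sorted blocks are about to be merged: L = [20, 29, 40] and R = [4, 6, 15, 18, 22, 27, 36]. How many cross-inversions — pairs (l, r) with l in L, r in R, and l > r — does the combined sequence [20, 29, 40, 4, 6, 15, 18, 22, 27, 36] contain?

17 split inversions

For each element r of the right run, count left-run elements greater than r:
r = 4: 20, 29, 40 → 3
r = 6: 20, 29, 40 → 3
r = 15: 20, 29, 40 → 3
r = 18: 20, 29, 40 → 3
r = 22: 29, 40 → 2
r = 27: 29, 40 → 2
r = 36: 40 → 1
Cross-inversions: 3 + 3 + 3 + 3 + 2 + 2 + 1 = 17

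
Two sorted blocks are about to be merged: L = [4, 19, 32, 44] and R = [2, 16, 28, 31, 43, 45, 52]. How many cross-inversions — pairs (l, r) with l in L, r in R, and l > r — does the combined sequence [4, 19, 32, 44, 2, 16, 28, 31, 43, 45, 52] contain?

12

For each element r of the right run, count left-run elements greater than r:
r = 2: 4, 19, 32, 44 → 4
r = 16: 19, 32, 44 → 3
r = 28: 32, 44 → 2
r = 31: 32, 44 → 2
r = 43: 44 → 1
r = 45: none → 0
r = 52: none → 0
Cross-inversions: 4 + 3 + 2 + 2 + 1 + 0 + 0 = 12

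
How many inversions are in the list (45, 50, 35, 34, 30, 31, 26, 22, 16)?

34 inversions

Count, for each position, how many later elements it exceeds:
45 → 35, 34, 30, 31, 26, 22, 16 → 7
50 → 35, 34, 30, 31, 26, 22, 16 → 7
35 → 34, 30, 31, 26, 22, 16 → 6
34 → 30, 31, 26, 22, 16 → 5
30 → 26, 22, 16 → 3
31 → 26, 22, 16 → 3
26 → 22, 16 → 2
22 → 16 → 1
16 → none → 0
Sum: 7 + 7 + 6 + 5 + 3 + 3 + 2 + 1 + 0 = 34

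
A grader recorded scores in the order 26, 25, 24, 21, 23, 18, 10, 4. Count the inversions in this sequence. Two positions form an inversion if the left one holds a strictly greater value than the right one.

Count, for each position, how many later elements it exceeds:
26: 7
25: 6
24: 5
21: 3
23: 3
18: 2
10: 1
4: 0
Sum: 7 + 6 + 5 + 3 + 3 + 2 + 1 + 0 = 27

There are 27 inversions.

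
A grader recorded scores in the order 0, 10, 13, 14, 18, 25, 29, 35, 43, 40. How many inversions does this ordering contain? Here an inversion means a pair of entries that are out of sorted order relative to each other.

1 out-of-order pair

Sweep left to right; for each value list the smaller values that follow it:
0 → none → 0
10 → none → 0
13 → none → 0
14 → none → 0
18 → none → 0
25 → none → 0
29 → none → 0
35 → none → 0
43 → 40 → 1
40 → none → 0
Sum: 0 + 0 + 0 + 0 + 0 + 0 + 0 + 0 + 1 + 0 = 1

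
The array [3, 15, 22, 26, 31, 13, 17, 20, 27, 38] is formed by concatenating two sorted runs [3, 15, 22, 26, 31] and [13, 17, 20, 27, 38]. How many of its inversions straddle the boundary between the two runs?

Count, for every r in R, how many entries of L exceed r:
r = 13: 15, 22, 26, 31 → 4
r = 17: 22, 26, 31 → 3
r = 20: 22, 26, 31 → 3
r = 27: 31 → 1
r = 38: none → 0
Cross-inversions: 4 + 3 + 3 + 1 + 0 = 11

Split inversions: 11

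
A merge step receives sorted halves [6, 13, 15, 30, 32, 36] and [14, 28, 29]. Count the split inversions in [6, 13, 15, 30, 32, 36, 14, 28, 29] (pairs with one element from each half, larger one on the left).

Cross-inversions: 10

For each element r of the right run, count left-run elements greater than r:
r = 14: 15, 30, 32, 36 → 4
r = 28: 30, 32, 36 → 3
r = 29: 30, 32, 36 → 3
Cross-inversions: 4 + 3 + 3 = 10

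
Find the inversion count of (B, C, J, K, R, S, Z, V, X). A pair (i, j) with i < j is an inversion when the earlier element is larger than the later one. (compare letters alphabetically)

2

Element-by-element contributions:
B: 0
C: 0
J: 0
K: 0
R: 0
S: 0
Z: 2
V: 0
X: 0
Sum: 0 + 0 + 0 + 0 + 0 + 0 + 2 + 0 + 0 = 2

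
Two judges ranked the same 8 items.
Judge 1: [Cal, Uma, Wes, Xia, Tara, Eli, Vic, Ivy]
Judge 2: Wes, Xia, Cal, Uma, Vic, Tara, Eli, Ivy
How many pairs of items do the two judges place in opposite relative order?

6

Assign each item its position (1..8) in the first ordering, then rewrite the second ordering as that position sequence:
positions: Cal→1, Uma→2, Wes→3, Xia→4, Tara→5, Eli→6, Vic→7, Ivy→8
second ordering as positions: [3, 4, 1, 2, 7, 5, 6, 8]
Discordant pairs = inversions in this position sequence.
3: 1, 2 → 2
4: 1, 2 → 2
1: 0
2: 0
7: 5, 6 → 2
5: 0
6: 0
8: 0
Total: 2 + 2 + 0 + 0 + 2 + 0 + 0 + 0 = 6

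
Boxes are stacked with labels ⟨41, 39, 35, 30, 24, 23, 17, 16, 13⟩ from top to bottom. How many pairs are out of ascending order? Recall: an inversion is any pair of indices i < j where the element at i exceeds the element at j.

Sweep left to right; for each value list the smaller values that follow it:
41: 8
39: 7
35: 6
30: 5
24: 4
23: 3
17: 2
16: 1
13: 0
Sum: 8 + 7 + 6 + 5 + 4 + 3 + 2 + 1 + 0 = 36

36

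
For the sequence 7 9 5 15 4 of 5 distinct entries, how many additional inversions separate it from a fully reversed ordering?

4 inversions short

Maximum inversions for 5 distinct elements is C(5, 2) = 5·4/2 = 10.
Current inversions — for each element, count later smaller elements:
7: 2
9: 2
5: 1
15: 1
4: 0
Current total: 2 + 2 + 1 + 1 + 0 = 6
Shortfall: 10 − 6 = 4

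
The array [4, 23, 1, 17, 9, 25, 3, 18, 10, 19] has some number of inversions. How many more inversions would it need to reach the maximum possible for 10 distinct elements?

Maximum inversions for 10 distinct elements is C(10, 2) = 10·9/2 = 45.
Current inversions — for each element, count later smaller elements:
4: 2
23: 7
1: 0
17: 3
9: 1
25: 4
3: 0
18: 1
10: 0
19: 0
Current total: 2 + 7 + 0 + 3 + 1 + 4 + 0 + 1 + 0 + 0 = 18
Shortfall: 45 − 18 = 27

27 inversions short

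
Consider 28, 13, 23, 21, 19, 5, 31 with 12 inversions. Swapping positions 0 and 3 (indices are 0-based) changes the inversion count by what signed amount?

-3

Positions 0 and 3 hold 28 and 21; after swapping, the array is [21, 13, 23, 28, 19, 5, 31].
Count, for each position, how many later elements it exceeds:
21 → 13, 19, 5 → 3
13 → 5 → 1
23 → 19, 5 → 2
28 → 19, 5 → 2
19 → 5 → 1
5 → none → 0
31 → none → 0
Sum: 3 + 1 + 2 + 2 + 1 + 0 + 0 = 9
Change: 9 − 12 = -3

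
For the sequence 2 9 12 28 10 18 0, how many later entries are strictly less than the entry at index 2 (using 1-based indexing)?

The element at index 2 is 9.
Elements after it: 12, 28, 10, 18, 0
Those smaller than 9: 0

1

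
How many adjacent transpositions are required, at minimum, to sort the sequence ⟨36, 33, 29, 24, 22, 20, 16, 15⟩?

The minimum number of adjacent swaps to sort an array equals its inversion count, since every such swap removes exactly one inversion.
Count inversions — for each element, later elements that are smaller:
36: 33, 29, 24, 22, 20, 16, 15 → 7
33: 29, 24, 22, 20, 16, 15 → 6
29: 24, 22, 20, 16, 15 → 5
24: 22, 20, 16, 15 → 4
22: 20, 16, 15 → 3
20: 16, 15 → 2
16: 15 → 1
15: none → 0
Total inversions: 7 + 6 + 5 + 4 + 3 + 2 + 1 + 0 = 28

28 swaps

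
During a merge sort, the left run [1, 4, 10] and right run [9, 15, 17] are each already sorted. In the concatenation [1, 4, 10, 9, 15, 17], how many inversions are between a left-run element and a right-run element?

1

For each element r of the right run, count left-run elements greater than r:
r = 9: 10 → 1
r = 15: none → 0
r = 17: none → 0
Cross-inversions: 1 + 0 + 0 = 1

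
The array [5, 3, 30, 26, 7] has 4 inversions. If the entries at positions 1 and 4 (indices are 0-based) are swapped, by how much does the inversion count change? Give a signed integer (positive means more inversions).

+1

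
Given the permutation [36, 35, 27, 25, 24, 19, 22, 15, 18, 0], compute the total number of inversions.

Sweep left to right; for each value list the smaller values that follow it:
36: 9
35: 8
27: 7
25: 6
24: 5
19: 3
22: 3
15: 1
18: 1
0: 0
Sum: 9 + 8 + 7 + 6 + 5 + 3 + 3 + 1 + 1 + 0 = 43

43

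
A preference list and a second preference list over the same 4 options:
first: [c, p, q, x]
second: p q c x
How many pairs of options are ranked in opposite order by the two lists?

2

Assign each item its position (1..4) in the first ordering, then rewrite the second ordering as that position sequence:
positions: c→1, p→2, q→3, x→4
second ordering as positions: [2, 3, 1, 4]
Discordant pairs = inversions in this position sequence.
2: 1 → 1
3: 1 → 1
1: 0
4: 0
Total: 1 + 1 + 0 + 0 = 2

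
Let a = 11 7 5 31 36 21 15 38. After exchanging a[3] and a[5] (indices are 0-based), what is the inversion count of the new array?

7 inversions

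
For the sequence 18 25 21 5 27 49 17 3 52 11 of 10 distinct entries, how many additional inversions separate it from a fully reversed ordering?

22 inversions short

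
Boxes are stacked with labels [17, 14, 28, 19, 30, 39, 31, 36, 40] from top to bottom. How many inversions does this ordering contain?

Sweep left to right; for each value list the smaller values that follow it:
17 → 14 → 1
14 → none → 0
28 → 19 → 1
19 → none → 0
30 → none → 0
39 → 31, 36 → 2
31 → none → 0
36 → none → 0
40 → none → 0
Sum: 1 + 0 + 1 + 0 + 0 + 2 + 0 + 0 + 0 = 4

Out-of-order pairs: 4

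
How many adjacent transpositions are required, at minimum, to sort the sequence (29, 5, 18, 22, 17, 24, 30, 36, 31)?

Minimum adjacent swaps = number of inversions (each swap of adjacent out-of-order elements removes one inversion and no swap can remove more).
Count inversions — for each element, later elements that are smaller:
29: 5, 18, 22, 17, 24 → 5
5: none → 0
18: 17 → 1
22: 17 → 1
17: none → 0
24: none → 0
30: none → 0
36: 31 → 1
31: none → 0
Total inversions: 5 + 0 + 1 + 1 + 0 + 0 + 0 + 1 + 0 = 8

8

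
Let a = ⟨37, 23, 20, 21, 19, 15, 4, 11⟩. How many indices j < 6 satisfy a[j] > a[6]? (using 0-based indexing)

The element at index 6 is 4.
Elements before it: 37, 23, 20, 21, 19, 15
Those larger than 4: 37, 23, 20, 21, 19, 15

6 such elements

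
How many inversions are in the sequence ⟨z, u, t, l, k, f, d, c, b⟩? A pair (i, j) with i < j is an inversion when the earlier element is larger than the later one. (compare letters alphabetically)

Count, for each position, how many later elements it exceeds:
z: 8
u: 7
t: 6
l: 5
k: 4
f: 3
d: 2
c: 1
b: 0
Sum: 8 + 7 + 6 + 5 + 4 + 3 + 2 + 1 + 0 = 36

Inversions: 36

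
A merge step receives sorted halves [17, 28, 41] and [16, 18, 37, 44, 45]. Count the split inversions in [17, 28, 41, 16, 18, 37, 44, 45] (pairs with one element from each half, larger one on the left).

6

For each element r of the right run, count left-run elements greater than r:
r = 16: 17, 28, 41 → 3
r = 18: 28, 41 → 2
r = 37: 41 → 1
r = 44: none → 0
r = 45: none → 0
Cross-inversions: 3 + 2 + 1 + 0 + 0 = 6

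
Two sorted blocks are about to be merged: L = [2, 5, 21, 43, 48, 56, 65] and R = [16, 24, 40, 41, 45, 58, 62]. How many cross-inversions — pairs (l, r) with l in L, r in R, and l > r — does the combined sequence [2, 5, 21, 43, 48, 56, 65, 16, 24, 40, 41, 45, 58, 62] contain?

There are 22 split inversions.

For each element r of the right run, count left-run elements greater than r:
r = 16: 21, 43, 48, 56, 65 → 5
r = 24: 43, 48, 56, 65 → 4
r = 40: 43, 48, 56, 65 → 4
r = 41: 43, 48, 56, 65 → 4
r = 45: 48, 56, 65 → 3
r = 58: 65 → 1
r = 62: 65 → 1
Cross-inversions: 5 + 4 + 4 + 4 + 3 + 1 + 1 = 22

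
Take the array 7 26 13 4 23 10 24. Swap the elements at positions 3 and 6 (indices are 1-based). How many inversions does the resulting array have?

Positions 3 and 6 hold 13 and 10; after swapping, the array is [7, 26, 10, 4, 23, 13, 24].
Sweep left to right; for each value list the smaller values that follow it:
7 → 4 → 1
26 → 10, 4, 23, 13, 24 → 5
10 → 4 → 1
4 → none → 0
23 → 13 → 1
13 → none → 0
24 → none → 0
Sum: 1 + 5 + 1 + 0 + 1 + 0 + 0 = 8

8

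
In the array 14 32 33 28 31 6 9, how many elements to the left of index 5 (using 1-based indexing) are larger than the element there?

2 such elements

The element at index 5 is 31.
Elements before it: 14, 32, 33, 28
Those larger than 31: 32, 33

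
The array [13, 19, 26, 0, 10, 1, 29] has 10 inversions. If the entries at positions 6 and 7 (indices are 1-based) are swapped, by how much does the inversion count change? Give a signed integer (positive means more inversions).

Positions 6 and 7 hold 1 and 29; after swapping, the array is [13, 19, 26, 0, 10, 29, 1].
Sweep left to right; for each value list the smaller values that follow it:
13: 3
19: 3
26: 3
0: 0
10: 1
29: 1
1: 0
Sum: 3 + 3 + 3 + 0 + 1 + 1 + 0 = 11
Change: 11 − 10 = +1

+1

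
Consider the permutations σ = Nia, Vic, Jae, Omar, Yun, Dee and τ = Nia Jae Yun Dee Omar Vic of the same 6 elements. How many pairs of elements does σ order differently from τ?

6 discordant pairs

Assign each item its position (1..6) in the first ordering, then rewrite the second ordering as that position sequence:
positions: Nia→1, Vic→2, Jae→3, Omar→4, Yun→5, Dee→6
second ordering as positions: [1, 3, 5, 6, 4, 2]
Discordant pairs = inversions in this position sequence.
1: 0
3: 2 → 1
5: 4, 2 → 2
6: 4, 2 → 2
4: 2 → 1
2: 0
Total: 0 + 1 + 2 + 2 + 1 + 0 = 6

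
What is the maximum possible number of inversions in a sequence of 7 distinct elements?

21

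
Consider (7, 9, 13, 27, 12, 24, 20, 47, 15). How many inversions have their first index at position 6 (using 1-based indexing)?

2

The element at index 6 is 24.
Elements after it: 20, 47, 15
Those smaller than 24: 20, 15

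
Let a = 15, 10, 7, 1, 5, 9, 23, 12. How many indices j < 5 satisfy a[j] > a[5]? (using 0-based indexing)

The element at index 5 is 9.
Elements before it: 15, 10, 7, 1, 5
Those larger than 9: 15, 10

2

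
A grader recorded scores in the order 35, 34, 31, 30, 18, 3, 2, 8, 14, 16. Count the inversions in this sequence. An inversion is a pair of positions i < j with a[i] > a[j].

For each element, count later entries that are smaller:
35 → 34, 31, 30, 18, 3, 2, 8, 14, 16 → 9
34 → 31, 30, 18, 3, 2, 8, 14, 16 → 8
31 → 30, 18, 3, 2, 8, 14, 16 → 7
30 → 18, 3, 2, 8, 14, 16 → 6
18 → 3, 2, 8, 14, 16 → 5
3 → 2 → 1
2 → none → 0
8 → none → 0
14 → none → 0
16 → none → 0
Sum: 9 + 8 + 7 + 6 + 5 + 1 + 0 + 0 + 0 + 0 = 36

36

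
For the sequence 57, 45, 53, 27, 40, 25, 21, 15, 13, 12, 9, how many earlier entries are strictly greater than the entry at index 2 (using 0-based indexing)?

The element at index 2 is 53.
Elements before it: 57, 45
Those larger than 53: 57

1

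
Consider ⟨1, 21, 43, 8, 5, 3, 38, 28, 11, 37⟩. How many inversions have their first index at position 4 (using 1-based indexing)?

The element at index 4 is 8.
Elements after it: 5, 3, 38, 28, 11, 37
Those smaller than 8: 5, 3

2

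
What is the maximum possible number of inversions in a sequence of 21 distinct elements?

The maximum occurs when the array is in strictly decreasing order: every one of the C(21, 2) pairs is inverted.
C(21, 2) = 21·20/2 = 210

210 inversions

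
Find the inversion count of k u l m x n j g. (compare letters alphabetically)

For each element, count later entries that are smaller:
k: 2
u: 5
l: 2
m: 2
x: 3
n: 2
j: 1
g: 0
Sum: 2 + 5 + 2 + 2 + 3 + 2 + 1 + 0 = 17

17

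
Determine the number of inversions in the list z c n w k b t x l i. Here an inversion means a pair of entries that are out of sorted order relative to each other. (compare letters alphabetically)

26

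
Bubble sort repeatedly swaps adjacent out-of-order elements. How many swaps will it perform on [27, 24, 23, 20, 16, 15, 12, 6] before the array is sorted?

Minimum adjacent swaps = number of inversions (each swap of adjacent out-of-order elements removes one inversion and no swap can remove more).
Count inversions — for each element, later elements that are smaller:
27: 24, 23, 20, 16, 15, 12, 6 → 7
24: 23, 20, 16, 15, 12, 6 → 6
23: 20, 16, 15, 12, 6 → 5
20: 16, 15, 12, 6 → 4
16: 15, 12, 6 → 3
15: 12, 6 → 2
12: 6 → 1
6: none → 0
Total inversions: 7 + 6 + 5 + 4 + 3 + 2 + 1 + 0 = 28

28 adjacent swaps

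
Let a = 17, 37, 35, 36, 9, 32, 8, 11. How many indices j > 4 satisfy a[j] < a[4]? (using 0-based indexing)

1

The element at index 4 is 9.
Elements after it: 32, 8, 11
Those smaller than 9: 8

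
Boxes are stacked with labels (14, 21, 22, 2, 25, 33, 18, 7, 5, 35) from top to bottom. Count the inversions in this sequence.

20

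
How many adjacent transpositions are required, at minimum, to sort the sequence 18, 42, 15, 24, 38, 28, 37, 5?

Minimum adjacent swaps = number of inversions (each swap of adjacent out-of-order elements removes one inversion and no swap can remove more).
Count inversions — for each element, later elements that are smaller:
18: 15, 5 → 2
42: 15, 24, 38, 28, 37, 5 → 6
15: 5 → 1
24: 5 → 1
38: 28, 37, 5 → 3
28: 5 → 1
37: 5 → 1
5: none → 0
Total inversions: 2 + 6 + 1 + 1 + 3 + 1 + 1 + 0 = 15

There are 15 adjacent swaps.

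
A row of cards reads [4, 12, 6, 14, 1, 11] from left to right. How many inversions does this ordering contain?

There are 7 inversions.

Listing every pair i<j with a[i]>a[j] (using 0-based positions):
(0,4): 4 > 1
(1,2): 12 > 6
(1,4): 12 > 1
(1,5): 12 > 11
(2,4): 6 > 1
(3,4): 14 > 1
(3,5): 14 > 11
That's 7 pairs.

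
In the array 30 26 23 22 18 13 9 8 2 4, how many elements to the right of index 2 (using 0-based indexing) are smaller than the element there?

7 such elements

The element at index 2 is 23.
Elements after it: 22, 18, 13, 9, 8, 2, 4
Those smaller than 23: 22, 18, 13, 9, 8, 2, 4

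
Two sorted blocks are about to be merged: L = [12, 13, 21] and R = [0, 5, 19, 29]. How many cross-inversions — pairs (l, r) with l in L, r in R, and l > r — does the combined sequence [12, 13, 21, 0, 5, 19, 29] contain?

Take each right-half value and tally the left-half values above it:
r = 0: 12, 13, 21 → 3
r = 5: 12, 13, 21 → 3
r = 19: 21 → 1
r = 29: none → 0
Cross-inversions: 3 + 3 + 1 + 0 = 7

7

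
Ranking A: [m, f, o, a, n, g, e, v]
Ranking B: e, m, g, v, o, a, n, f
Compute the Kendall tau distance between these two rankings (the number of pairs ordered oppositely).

There are 17 discordant pairs.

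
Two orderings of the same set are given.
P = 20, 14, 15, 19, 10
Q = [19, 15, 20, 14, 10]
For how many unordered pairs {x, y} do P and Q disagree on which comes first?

Assign each item its position (1..5) in the first ordering, then rewrite the second ordering as that position sequence:
positions: 20→1, 14→2, 15→3, 19→4, 10→5
second ordering as positions: [4, 3, 1, 2, 5]
Discordant pairs = inversions in this position sequence.
4: 3, 1, 2 → 3
3: 1, 2 → 2
1: 0
2: 0
5: 0
Total: 3 + 2 + 0 + 0 + 0 = 5

5 disagreeing pairs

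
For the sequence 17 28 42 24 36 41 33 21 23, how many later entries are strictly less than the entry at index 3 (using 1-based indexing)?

6

The element at index 3 is 42.
Elements after it: 24, 36, 41, 33, 21, 23
Those smaller than 42: 24, 36, 41, 33, 21, 23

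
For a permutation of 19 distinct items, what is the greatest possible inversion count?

There are 171 inversions.

A reversed (strictly descending) arrangement makes every pair an inversion, giving C(19, 2) inversions.
C(19, 2) = 19·18/2 = 171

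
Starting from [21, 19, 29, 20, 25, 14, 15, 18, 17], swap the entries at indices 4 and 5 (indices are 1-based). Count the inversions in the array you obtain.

Positions 4 and 5 hold 20 and 25; after swapping, the array is [21, 19, 29, 25, 20, 14, 15, 18, 17].
Sweep left to right; for each value list the smaller values that follow it:
21: 6
19: 4
29: 6
25: 5
20: 4
14: 0
15: 0
18: 1
17: 0
Sum: 6 + 4 + 6 + 5 + 4 + 0 + 0 + 1 + 0 = 26

26 inversions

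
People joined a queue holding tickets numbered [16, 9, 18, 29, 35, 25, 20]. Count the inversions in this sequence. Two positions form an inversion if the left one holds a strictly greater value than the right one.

For each element, count later entries that are smaller:
16 → 9 → 1
9 → none → 0
18 → none → 0
29 → 25, 20 → 2
35 → 25, 20 → 2
25 → 20 → 1
20 → none → 0
Sum: 1 + 0 + 0 + 2 + 2 + 1 + 0 = 6

There are 6 inversions.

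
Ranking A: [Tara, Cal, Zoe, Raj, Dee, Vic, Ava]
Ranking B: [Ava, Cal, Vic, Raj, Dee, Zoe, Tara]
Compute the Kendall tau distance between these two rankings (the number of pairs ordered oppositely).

Assign each item its position (1..7) in the first ordering, then rewrite the second ordering as that position sequence:
positions: Tara→1, Cal→2, Zoe→3, Raj→4, Dee→5, Vic→6, Ava→7
second ordering as positions: [7, 2, 6, 4, 5, 3, 1]
Discordant pairs = inversions in this position sequence.
7: 2, 6, 4, 5, 3, 1 → 6
2: 1 → 1
6: 4, 5, 3, 1 → 4
4: 3, 1 → 2
5: 3, 1 → 2
3: 1 → 1
1: 0
Total: 6 + 1 + 4 + 2 + 2 + 1 + 0 = 16

16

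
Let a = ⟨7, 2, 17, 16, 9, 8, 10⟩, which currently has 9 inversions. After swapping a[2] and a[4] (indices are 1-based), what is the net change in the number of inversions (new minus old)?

Positions 2 and 4 hold 2 and 16; after swapping, the array is [7, 16, 17, 2, 9, 8, 10].
Count, for each position, how many later elements it exceeds:
7: 1
16: 4
17: 4
2: 0
9: 1
8: 0
10: 0
Sum: 1 + 4 + 4 + 0 + 1 + 0 + 0 = 10
Change: 10 − 9 = +1

+1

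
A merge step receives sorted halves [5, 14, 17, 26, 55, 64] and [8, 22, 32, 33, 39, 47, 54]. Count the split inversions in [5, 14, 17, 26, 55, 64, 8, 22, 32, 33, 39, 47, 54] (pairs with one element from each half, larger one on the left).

18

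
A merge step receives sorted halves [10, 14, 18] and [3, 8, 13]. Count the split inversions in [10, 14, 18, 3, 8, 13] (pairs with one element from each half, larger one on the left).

Count, for every r in R, how many entries of L exceed r:
r = 3: 10, 14, 18 → 3
r = 8: 10, 14, 18 → 3
r = 13: 14, 18 → 2
Cross-inversions: 3 + 3 + 2 = 8

There are 8 split inversions.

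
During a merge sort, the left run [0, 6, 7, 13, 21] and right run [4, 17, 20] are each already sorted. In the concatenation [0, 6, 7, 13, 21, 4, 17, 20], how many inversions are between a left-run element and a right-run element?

6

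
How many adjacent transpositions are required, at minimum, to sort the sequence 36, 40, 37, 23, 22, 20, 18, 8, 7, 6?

There are 43 adjacent swaps.

Each adjacent swap fixes exactly one inversion, so the minimum swap count equals the number of inversions.
Count inversions — for each element, later elements that are smaller:
36: 23, 22, 20, 18, 8, 7, 6 → 7
40: 37, 23, 22, 20, 18, 8, 7, 6 → 8
37: 23, 22, 20, 18, 8, 7, 6 → 7
23: 22, 20, 18, 8, 7, 6 → 6
22: 20, 18, 8, 7, 6 → 5
20: 18, 8, 7, 6 → 4
18: 8, 7, 6 → 3
8: 7, 6 → 2
7: 6 → 1
6: none → 0
Total inversions: 7 + 8 + 7 + 6 + 5 + 4 + 3 + 2 + 1 + 0 = 43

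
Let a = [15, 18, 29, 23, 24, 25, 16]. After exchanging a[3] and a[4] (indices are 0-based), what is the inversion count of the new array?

Positions 3 and 4 hold 23 and 24; after swapping, the array is [15, 18, 29, 24, 23, 25, 16].
For each element, count later entries that are smaller:
15: 0
18: 1
29: 4
24: 2
23: 1
25: 1
16: 0
Sum: 0 + 1 + 4 + 2 + 1 + 1 + 0 = 9

9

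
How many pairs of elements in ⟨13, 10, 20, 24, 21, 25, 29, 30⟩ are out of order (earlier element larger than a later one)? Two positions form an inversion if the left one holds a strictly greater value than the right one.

Element-by-element contributions:
13 → 10 → 1
10 → none → 0
20 → none → 0
24 → 21 → 1
21 → none → 0
25 → none → 0
29 → none → 0
30 → none → 0
Sum: 1 + 0 + 0 + 1 + 0 + 0 + 0 + 0 = 2

2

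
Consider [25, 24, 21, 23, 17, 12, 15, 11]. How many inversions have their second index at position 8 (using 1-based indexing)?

The element at index 8 is 11.
Elements before it: 25, 24, 21, 23, 17, 12, 15
Those larger than 11: 25, 24, 21, 23, 17, 12, 15

7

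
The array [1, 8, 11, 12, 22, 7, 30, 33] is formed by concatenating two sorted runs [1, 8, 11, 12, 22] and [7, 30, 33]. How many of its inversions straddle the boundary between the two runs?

4 split inversions

Take each right-half value and tally the left-half values above it:
r = 7: 8, 11, 12, 22 → 4
r = 30: none → 0
r = 33: none → 0
Cross-inversions: 4 + 0 + 0 = 4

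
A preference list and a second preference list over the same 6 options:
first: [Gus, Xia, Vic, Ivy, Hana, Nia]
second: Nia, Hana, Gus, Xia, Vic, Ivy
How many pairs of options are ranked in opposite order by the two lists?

9

Assign each item its position (1..6) in the first ordering, then rewrite the second ordering as that position sequence:
positions: Gus→1, Xia→2, Vic→3, Ivy→4, Hana→5, Nia→6
second ordering as positions: [6, 5, 1, 2, 3, 4]
Discordant pairs = inversions in this position sequence.
6: 5, 1, 2, 3, 4 → 5
5: 1, 2, 3, 4 → 4
1: 0
2: 0
3: 0
4: 0
Total: 5 + 4 + 0 + 0 + 0 + 0 = 9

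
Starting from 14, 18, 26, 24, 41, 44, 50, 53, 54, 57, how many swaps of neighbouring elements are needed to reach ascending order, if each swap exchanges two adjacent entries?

1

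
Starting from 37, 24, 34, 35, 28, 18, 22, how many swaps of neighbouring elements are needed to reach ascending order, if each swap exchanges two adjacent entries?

Minimum adjacent swaps = number of inversions (each swap of adjacent out-of-order elements removes one inversion and no swap can remove more).
Count inversions — for each element, later elements that are smaller:
37: 24, 34, 35, 28, 18, 22 → 6
24: 18, 22 → 2
34: 28, 18, 22 → 3
35: 28, 18, 22 → 3
28: 18, 22 → 2
18: none → 0
22: none → 0
Total inversions: 6 + 2 + 3 + 3 + 2 + 0 + 0 = 16

16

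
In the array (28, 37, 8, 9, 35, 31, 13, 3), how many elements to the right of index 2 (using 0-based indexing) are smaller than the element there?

1

The element at index 2 is 8.
Elements after it: 9, 35, 31, 13, 3
Those smaller than 8: 3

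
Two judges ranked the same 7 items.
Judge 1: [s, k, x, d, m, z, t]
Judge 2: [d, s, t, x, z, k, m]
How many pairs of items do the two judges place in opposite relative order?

10 discordant pairs

Assign each item its position (1..7) in the first ordering, then rewrite the second ordering as that position sequence:
positions: s→1, k→2, x→3, d→4, m→5, z→6, t→7
second ordering as positions: [4, 1, 7, 3, 6, 2, 5]
Discordant pairs = inversions in this position sequence.
4: 1, 3, 2 → 3
1: 0
7: 3, 6, 2, 5 → 4
3: 2 → 1
6: 2, 5 → 2
2: 0
5: 0
Total: 3 + 0 + 4 + 1 + 2 + 0 + 0 = 10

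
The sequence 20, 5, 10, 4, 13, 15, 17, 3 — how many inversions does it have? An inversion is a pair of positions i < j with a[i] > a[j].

Sweep left to right; for each value list the smaller values that follow it:
20 → 5, 10, 4, 13, 15, 17, 3 → 7
5 → 4, 3 → 2
10 → 4, 3 → 2
4 → 3 → 1
13 → 3 → 1
15 → 3 → 1
17 → 3 → 1
3 → none → 0
Sum: 7 + 2 + 2 + 1 + 1 + 1 + 1 + 0 = 15

15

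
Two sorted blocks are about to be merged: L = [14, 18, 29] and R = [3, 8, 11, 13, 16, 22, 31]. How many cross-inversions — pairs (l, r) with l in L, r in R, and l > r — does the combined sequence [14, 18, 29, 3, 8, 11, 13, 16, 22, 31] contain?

Take each right-half value and tally the left-half values above it:
r = 3: 14, 18, 29 → 3
r = 8: 14, 18, 29 → 3
r = 11: 14, 18, 29 → 3
r = 13: 14, 18, 29 → 3
r = 16: 18, 29 → 2
r = 22: 29 → 1
r = 31: none → 0
Cross-inversions: 3 + 3 + 3 + 3 + 2 + 1 + 0 = 15

15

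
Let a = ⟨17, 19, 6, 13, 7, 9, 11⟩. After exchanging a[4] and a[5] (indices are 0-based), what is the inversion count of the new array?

Positions 4 and 5 hold 7 and 9; after swapping, the array is [17, 19, 6, 13, 9, 7, 11].
Count, for each position, how many later elements it exceeds:
17: 5
19: 5
6: 0
13: 3
9: 1
7: 0
11: 0
Sum: 5 + 5 + 0 + 3 + 1 + 0 + 0 = 14

14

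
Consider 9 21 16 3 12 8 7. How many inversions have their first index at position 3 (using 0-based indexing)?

The element at index 3 is 3.
Elements after it: 12, 8, 7
None of them are smaller than 3.

0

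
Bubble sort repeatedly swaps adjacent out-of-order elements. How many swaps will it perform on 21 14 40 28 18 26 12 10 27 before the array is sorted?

Minimum adjacent swaps = number of inversions (each swap of adjacent out-of-order elements removes one inversion and no swap can remove more).
Count inversions — for each element, later elements that are smaller:
21: 14, 18, 12, 10 → 4
14: 12, 10 → 2
40: 28, 18, 26, 12, 10, 27 → 6
28: 18, 26, 12, 10, 27 → 5
18: 12, 10 → 2
26: 12, 10 → 2
12: 10 → 1
10: none → 0
27: none → 0
Total inversions: 4 + 2 + 6 + 5 + 2 + 2 + 1 + 0 + 0 = 22

22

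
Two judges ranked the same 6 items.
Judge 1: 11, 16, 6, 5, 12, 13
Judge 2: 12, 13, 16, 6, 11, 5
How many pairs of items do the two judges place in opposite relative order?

10

Assign each item its position (1..6) in the first ordering, then rewrite the second ordering as that position sequence:
positions: 11→1, 16→2, 6→3, 5→4, 12→5, 13→6
second ordering as positions: [5, 6, 2, 3, 1, 4]
Discordant pairs = inversions in this position sequence.
5: 2, 3, 1, 4 → 4
6: 2, 3, 1, 4 → 4
2: 1 → 1
3: 1 → 1
1: 0
4: 0
Total: 4 + 4 + 1 + 1 + 0 + 0 = 10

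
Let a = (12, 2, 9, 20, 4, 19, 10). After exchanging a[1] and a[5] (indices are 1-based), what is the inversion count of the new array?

6

Positions 1 and 5 hold 12 and 4; after swapping, the array is [4, 2, 9, 20, 12, 19, 10].
Count, for each position, how many later elements it exceeds:
4: 1
2: 0
9: 0
20: 3
12: 1
19: 1
10: 0
Sum: 1 + 0 + 0 + 3 + 1 + 1 + 0 = 6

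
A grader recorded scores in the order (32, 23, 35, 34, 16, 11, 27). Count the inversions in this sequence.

Element-by-element contributions:
32 → 23, 16, 11, 27 → 4
23 → 16, 11 → 2
35 → 34, 16, 11, 27 → 4
34 → 16, 11, 27 → 3
16 → 11 → 1
11 → none → 0
27 → none → 0
Sum: 4 + 2 + 4 + 3 + 1 + 0 + 0 = 14

14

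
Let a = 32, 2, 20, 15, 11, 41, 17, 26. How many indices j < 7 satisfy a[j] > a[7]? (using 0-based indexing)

2

The element at index 7 is 26.
Elements before it: 32, 2, 20, 15, 11, 41, 17
Those larger than 26: 32, 41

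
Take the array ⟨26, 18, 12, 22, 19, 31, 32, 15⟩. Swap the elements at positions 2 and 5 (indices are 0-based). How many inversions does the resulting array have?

Positions 2 and 5 hold 12 and 31; after swapping, the array is [26, 18, 31, 22, 19, 12, 32, 15].
Sweep left to right; for each value list the smaller values that follow it:
26: 5
18: 2
31: 4
22: 3
19: 2
12: 0
32: 1
15: 0
Sum: 5 + 2 + 4 + 3 + 2 + 0 + 1 + 0 = 17

Inversions: 17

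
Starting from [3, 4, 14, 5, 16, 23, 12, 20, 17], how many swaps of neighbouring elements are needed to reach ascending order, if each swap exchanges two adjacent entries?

Each adjacent swap fixes exactly one inversion, so the minimum swap count equals the number of inversions.
Count inversions — for each element, later elements that are smaller:
3: none → 0
4: none → 0
14: 5, 12 → 2
5: none → 0
16: 12 → 1
23: 12, 20, 17 → 3
12: none → 0
20: 17 → 1
17: none → 0
Total inversions: 0 + 0 + 2 + 0 + 1 + 3 + 0 + 1 + 0 = 7

7 adjacent swaps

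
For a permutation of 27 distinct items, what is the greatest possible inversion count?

351

The maximum occurs when the array is in strictly decreasing order: every one of the C(27, 2) pairs is inverted.
C(27, 2) = 27·26/2 = 351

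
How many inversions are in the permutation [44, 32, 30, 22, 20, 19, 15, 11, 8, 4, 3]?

55

Element-by-element contributions:
44 → 32, 30, 22, 20, 19, 15, 11, 8, 4, 3 → 10
32 → 30, 22, 20, 19, 15, 11, 8, 4, 3 → 9
30 → 22, 20, 19, 15, 11, 8, 4, 3 → 8
22 → 20, 19, 15, 11, 8, 4, 3 → 7
20 → 19, 15, 11, 8, 4, 3 → 6
19 → 15, 11, 8, 4, 3 → 5
15 → 11, 8, 4, 3 → 4
11 → 8, 4, 3 → 3
8 → 4, 3 → 2
4 → 3 → 1
3 → none → 0
Sum: 10 + 9 + 8 + 7 + 6 + 5 + 4 + 3 + 2 + 1 + 0 = 55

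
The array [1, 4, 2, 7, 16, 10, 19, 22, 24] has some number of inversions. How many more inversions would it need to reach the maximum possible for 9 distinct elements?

Maximum inversions for 9 distinct elements is C(9, 2) = 9·8/2 = 36.
Current inversions — for each element, count later smaller elements:
1: 0
4: 1
2: 0
7: 0
16: 1
10: 0
19: 0
22: 0
24: 0
Current total: 0 + 1 + 0 + 0 + 1 + 0 + 0 + 0 + 0 = 2
Shortfall: 36 − 2 = 34

34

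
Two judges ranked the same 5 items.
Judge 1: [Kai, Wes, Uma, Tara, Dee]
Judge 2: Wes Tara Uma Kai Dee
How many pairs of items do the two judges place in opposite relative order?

Assign each item its position (1..5) in the first ordering, then rewrite the second ordering as that position sequence:
positions: Kai→1, Wes→2, Uma→3, Tara→4, Dee→5
second ordering as positions: [2, 4, 3, 1, 5]
Discordant pairs = inversions in this position sequence.
2: 1 → 1
4: 3, 1 → 2
3: 1 → 1
1: 0
5: 0
Total: 1 + 2 + 1 + 0 + 0 = 4

4 discordant pairs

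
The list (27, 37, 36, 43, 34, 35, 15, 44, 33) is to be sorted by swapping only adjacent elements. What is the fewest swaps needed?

Each adjacent swap fixes exactly one inversion, so the minimum swap count equals the number of inversions.
Count inversions — for each element, later elements that are smaller:
27: 15 → 1
37: 36, 34, 35, 15, 33 → 5
36: 34, 35, 15, 33 → 4
43: 34, 35, 15, 33 → 4
34: 15, 33 → 2
35: 15, 33 → 2
15: none → 0
44: 33 → 1
33: none → 0
Total inversions: 1 + 5 + 4 + 4 + 2 + 2 + 0 + 1 + 0 = 19

19 adjacent swaps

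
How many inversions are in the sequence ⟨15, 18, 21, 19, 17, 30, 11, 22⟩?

Count, for each position, how many later elements it exceeds:
15: 1
18: 2
21: 3
19: 2
17: 1
30: 2
11: 0
22: 0
Sum: 1 + 2 + 3 + 2 + 1 + 2 + 0 + 0 = 11

11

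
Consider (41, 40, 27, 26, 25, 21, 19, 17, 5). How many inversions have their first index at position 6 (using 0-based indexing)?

The element at index 6 is 19.
Elements after it: 17, 5
Those smaller than 19: 17, 5

2 such elements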